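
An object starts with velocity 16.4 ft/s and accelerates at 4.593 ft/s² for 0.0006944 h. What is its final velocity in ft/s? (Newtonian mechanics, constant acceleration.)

v₀ = 16.4 ft/s × 0.3048 = 4.99872 m/s
a = 4.593 ft/s² × 0.3048 = 1.39995 m/s²
t = 0.0006944 h × 3600.0 = 2.49984 s
v = v₀ + a × t = 4.99872 + 1.39995 × 2.49984 = 8.49837 m/s
v = 8.49837 m/s / 0.3048 = 27.88 ft/s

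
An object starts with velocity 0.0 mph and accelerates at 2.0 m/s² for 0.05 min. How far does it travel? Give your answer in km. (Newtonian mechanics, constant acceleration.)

v₀ = 0.0 mph × 0.44704 = 0.0 m/s
t = 0.05 min × 60.0 = 3.0 s
d = v₀ × t + ½ × a × t² = 0.0 × 3.0 + 0.5 × 2.0 × 3.0² = 9.0 m
d = 9.0 m / 1000.0 = 0.009 km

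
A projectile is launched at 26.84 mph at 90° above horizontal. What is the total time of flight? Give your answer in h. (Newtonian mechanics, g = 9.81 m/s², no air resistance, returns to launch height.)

v₀ = 26.84 mph × 0.44704 = 11.9986 m/s
T = 2 × v₀ × sin(θ) / g = 2 × 11.9986 × sin(90°) / 9.81 = 2 × 11.9986 × 1.0 / 9.81 = 2.4462 s
T = 2.4462 s / 3600.0 = 0.0006795 h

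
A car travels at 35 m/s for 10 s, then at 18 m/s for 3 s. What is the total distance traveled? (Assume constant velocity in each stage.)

d₁ = v₁t₁ = 35 × 10 = 350 m
d₂ = v₂t₂ = 18 × 3 = 54 m
d_total = 350 + 54 = 404 m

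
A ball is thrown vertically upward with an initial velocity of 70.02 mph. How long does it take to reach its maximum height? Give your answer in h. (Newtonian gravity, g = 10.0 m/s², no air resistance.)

v₀ = 70.02 mph × 0.44704 = 31.3017 m/s
t_up = v₀ / g = 31.3017 / 10.0 = 3.13017 s
t_up = 3.13017 s / 3600.0 = 0.0008695 h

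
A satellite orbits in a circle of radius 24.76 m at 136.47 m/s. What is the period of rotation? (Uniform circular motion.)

T = 2πr/v = 2π×24.76/136.47 = 1.14 s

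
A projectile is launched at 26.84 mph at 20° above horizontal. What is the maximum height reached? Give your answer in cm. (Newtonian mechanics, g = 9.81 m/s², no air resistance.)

v₀ = 26.84 mph × 0.44704 = 11.99855 m/s
H = v₀² × sin²(θ) / (2g) = 11.99855² × sin(20°)² / (2 × 9.81) = 143.9652 × 0.1169778 / 19.62 = 0.8583452 m
H = 0.8583452 m / 0.01 = 85.83 cm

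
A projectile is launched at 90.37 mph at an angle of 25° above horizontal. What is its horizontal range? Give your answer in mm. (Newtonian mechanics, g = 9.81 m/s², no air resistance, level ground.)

v₀ = 90.37 mph × 0.44704 = 40.399 m/s
R = v₀² × sin(2θ) / g = 40.399² × sin(2 × 25°) / 9.81 = 1632.08 × 0.766044 / 9.81 = 127.446 m
R = 127.446 m / 0.001 = 127400 mm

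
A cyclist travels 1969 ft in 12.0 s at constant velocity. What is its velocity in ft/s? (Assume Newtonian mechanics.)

d = 1969 ft × 0.3048 = 600.151 m
v = d / t = 600.151 / 12.0 = 50.0126 m/s
v = 50.0126 m/s / 0.3048 = 164.1 ft/s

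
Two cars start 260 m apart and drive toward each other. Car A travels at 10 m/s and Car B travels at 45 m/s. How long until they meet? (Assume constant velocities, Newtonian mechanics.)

Combined speed: v_combined = 10 + 45 = 55 m/s
Time to meet: t = d/v_combined = 260/55 = 4.73 s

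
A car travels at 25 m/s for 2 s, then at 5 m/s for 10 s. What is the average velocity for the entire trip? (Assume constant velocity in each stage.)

d₁ = v₁t₁ = 25 × 2 = 50 m
d₂ = v₂t₂ = 5 × 10 = 50 m
d_total = 100 m, t_total = 12 s
v_avg = d_total/t_total = 100/12 = 8.33 m/s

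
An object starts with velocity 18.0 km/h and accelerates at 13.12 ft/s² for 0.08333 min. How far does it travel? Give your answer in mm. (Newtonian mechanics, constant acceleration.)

v₀ = 18.0 km/h × 0.2777777777777778 = 5.0 m/s
a = 13.12 ft/s² × 0.3048 = 3.99898 m/s²
t = 0.08333 min × 60.0 = 4.9998 s
d = v₀ × t + ½ × a × t² = 5.0 × 4.9998 + 0.5 × 3.99898 × 4.9998² = 74.9823 m
d = 74.9823 m / 0.001 = 74980 mm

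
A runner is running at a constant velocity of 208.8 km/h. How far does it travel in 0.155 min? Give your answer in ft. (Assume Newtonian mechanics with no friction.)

v = 208.8 km/h × 0.2777777777777778 = 58.0 m/s
t = 0.155 min × 60.0 = 9.3 s
d = v × t = 58.0 × 9.3 = 539.4 m
d = 539.4 m / 0.3048 = 1770 ft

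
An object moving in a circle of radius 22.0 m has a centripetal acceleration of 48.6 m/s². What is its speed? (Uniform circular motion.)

v = √(a_c × r) = √(48.6 × 22.0) = 32.7 m/s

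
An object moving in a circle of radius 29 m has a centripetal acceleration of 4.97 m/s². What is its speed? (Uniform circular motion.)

v = √(a_c × r) = √(4.97 × 29) = 12.01 m/s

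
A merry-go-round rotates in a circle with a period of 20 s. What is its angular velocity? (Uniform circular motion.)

ω = 2π/T = 2π/20 = 0.3142 rad/s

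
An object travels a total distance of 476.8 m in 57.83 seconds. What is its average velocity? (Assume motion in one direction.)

v_avg = Δd / Δt = 476.8 / 57.83 = 8.24 m/s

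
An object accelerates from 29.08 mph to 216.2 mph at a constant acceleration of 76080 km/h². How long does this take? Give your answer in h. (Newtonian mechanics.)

v₀ = 29.08 mph × 0.44704 = 12.9999 m/s
v = 216.2 mph × 0.44704 = 96.65 m/s
a = 76080 km/h² × 7.716049382716049e-05 = 5.87037 m/s²
t = (v - v₀) / a = (96.65 - 12.9999) / 5.87037 = 14.2495 s
t = 14.2495 s / 3600.0 = 0.003958 h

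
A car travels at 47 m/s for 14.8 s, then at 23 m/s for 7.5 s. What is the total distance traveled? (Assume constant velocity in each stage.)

d₁ = v₁t₁ = 47 × 14.8 = 695.6 m
d₂ = v₂t₂ = 23 × 7.5 = 172.5 m
d_total = 695.6 + 172.5 = 868.1 m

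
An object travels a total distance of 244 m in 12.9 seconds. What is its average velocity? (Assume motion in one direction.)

v_avg = Δd / Δt = 244 / 12.9 = 18.91 m/s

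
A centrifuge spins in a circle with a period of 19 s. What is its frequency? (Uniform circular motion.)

f = 1/T = 1/19 = 0.0526 Hz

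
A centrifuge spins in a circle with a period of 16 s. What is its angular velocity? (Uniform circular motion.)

ω = 2π/T = 2π/16 = 0.3927 rad/s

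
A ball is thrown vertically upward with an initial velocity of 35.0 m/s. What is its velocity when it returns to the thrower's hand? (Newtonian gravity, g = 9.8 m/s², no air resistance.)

By conservation of energy (no air resistance), the ball returns to the throw height with the same speed as launch, but directed downward.
|v_ground| = v₀ = 35.0 m/s
v_ground = 35.0 m/s (downward)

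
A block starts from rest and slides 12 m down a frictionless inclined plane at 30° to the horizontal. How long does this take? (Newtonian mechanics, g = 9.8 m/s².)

a = g sin(θ) = 9.8 × sin(30°) = 4.9 m/s²
t = √(2d/a) = √(2 × 12 / 4.9) = 2.21 s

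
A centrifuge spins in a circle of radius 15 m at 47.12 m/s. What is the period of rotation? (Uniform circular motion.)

T = 2πr/v = 2π×15/47.12 = 2.0 s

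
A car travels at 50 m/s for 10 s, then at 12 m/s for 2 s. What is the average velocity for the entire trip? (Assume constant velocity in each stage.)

d₁ = v₁t₁ = 50 × 10 = 500 m
d₂ = v₂t₂ = 12 × 2 = 24 m
d_total = 524 m, t_total = 12 s
v_avg = d_total/t_total = 524/12 = 43.67 m/s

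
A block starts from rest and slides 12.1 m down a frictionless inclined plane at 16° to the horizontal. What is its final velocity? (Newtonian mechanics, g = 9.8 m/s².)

a = g sin(θ) = 9.8 × sin(16°) = 2.7012 m/s²
v = √(2ad) = √(2 × 2.7012 × 12.1) = 8.09 m/s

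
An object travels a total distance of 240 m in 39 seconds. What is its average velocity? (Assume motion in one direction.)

v_avg = Δd / Δt = 240 / 39 = 6.15 m/s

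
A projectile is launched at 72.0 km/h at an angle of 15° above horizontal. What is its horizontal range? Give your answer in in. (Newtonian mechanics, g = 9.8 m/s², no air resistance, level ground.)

v₀ = 72.0 km/h × 0.2777777777777778 = 20.0 m/s
R = v₀² × sin(2θ) / g = 20.0² × sin(2 × 15°) / 9.8 = 400.0 × 0.5 / 9.8 = 20.4082 m
R = 20.4082 m / 0.0254 = 803.5 in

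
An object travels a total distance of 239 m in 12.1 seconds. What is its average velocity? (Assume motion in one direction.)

v_avg = Δd / Δt = 239 / 12.1 = 19.75 m/s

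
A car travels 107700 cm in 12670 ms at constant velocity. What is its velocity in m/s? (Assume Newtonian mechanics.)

d = 107700 cm × 0.01 = 1077.0 m
t = 12670 ms × 0.001 = 12.67 s
v = d / t = 1077.0 / 12.67 = 85.0 m/s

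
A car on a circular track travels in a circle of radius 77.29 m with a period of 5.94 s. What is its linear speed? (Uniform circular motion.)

v = 2πr/T = 2π×77.29/5.94 = 81.76 m/s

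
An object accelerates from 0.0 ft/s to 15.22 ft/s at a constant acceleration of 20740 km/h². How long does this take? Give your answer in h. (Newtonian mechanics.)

v₀ = 0.0 ft/s × 0.3048 = 0.0 m/s
v = 15.22 ft/s × 0.3048 = 4.63906 m/s
a = 20740 km/h² × 7.716049382716049e-05 = 1.60031 m/s²
t = (v - v₀) / a = (4.63906 - 0.0) / 1.60031 = 2.89885 s
t = 2.89885 s / 3600.0 = 0.0008052 h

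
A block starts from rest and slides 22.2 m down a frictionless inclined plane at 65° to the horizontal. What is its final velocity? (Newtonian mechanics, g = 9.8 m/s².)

a = g sin(θ) = 9.8 × sin(65°) = 8.8818 m/s²
v = √(2ad) = √(2 × 8.8818 × 22.2) = 19.86 m/s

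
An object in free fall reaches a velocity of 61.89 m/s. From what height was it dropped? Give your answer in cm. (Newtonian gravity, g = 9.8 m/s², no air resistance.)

h = v² / (2g) = 61.89² / (2 × 9.8) = 195.427 m
h = 195.427 m / 0.01 = 19540 cm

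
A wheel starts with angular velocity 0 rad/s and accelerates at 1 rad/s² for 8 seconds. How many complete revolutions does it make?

θ = ω₀t + ½αt² = 0×8 + ½×1×8² = 32.0 rad
Total revolutions = θ/(2π) = 32.0/(2π) = 5.09
Complete revolutions = ⌊5.09⌋ = 5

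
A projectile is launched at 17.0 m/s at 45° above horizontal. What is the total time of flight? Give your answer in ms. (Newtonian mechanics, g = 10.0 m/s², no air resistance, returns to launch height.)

T = 2 × v₀ × sin(θ) / g = 2 × 17.0 × sin(45°) / 10.0 = 2 × 17.0 × 0.707107 / 10.0 = 2.40416 s
T = 2.40416 s / 0.001 = 2404 ms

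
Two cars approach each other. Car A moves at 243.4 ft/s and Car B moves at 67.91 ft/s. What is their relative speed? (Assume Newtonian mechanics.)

v_rel = v_A + v_B = 243.4 + 67.91 = 311.31 ft/s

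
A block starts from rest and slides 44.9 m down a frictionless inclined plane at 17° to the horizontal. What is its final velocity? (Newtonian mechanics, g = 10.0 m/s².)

a = g sin(θ) = 10.0 × sin(17°) = 2.9237 m/s²
v = √(2ad) = √(2 × 2.9237 × 44.9) = 16.2 m/s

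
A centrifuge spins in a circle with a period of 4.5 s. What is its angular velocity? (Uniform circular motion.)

ω = 2π/T = 2π/4.5 = 1.3963 rad/s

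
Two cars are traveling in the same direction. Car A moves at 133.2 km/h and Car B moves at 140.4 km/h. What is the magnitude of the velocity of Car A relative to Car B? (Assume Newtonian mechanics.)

v_rel = |v_A - v_B| = |133.2 - 140.4| = 7.2 km/h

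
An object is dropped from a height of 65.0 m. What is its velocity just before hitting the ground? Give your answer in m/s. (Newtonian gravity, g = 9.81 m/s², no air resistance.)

v = √(2gh) = √(2 × 9.81 × 65.0) = 35.71 m/s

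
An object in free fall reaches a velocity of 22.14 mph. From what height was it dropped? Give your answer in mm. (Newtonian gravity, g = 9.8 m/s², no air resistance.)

v = 22.14 mph × 0.44704 = 9.89747 m/s
h = v² / (2g) = 9.89747² / (2 × 9.8) = 4.99795 m
h = 4.99795 m / 0.001 = 4998 mm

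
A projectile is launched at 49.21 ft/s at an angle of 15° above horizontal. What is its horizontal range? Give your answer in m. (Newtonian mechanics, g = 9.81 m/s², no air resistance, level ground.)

v₀ = 49.21 ft/s × 0.3048 = 14.9992 m/s
R = v₀² × sin(2θ) / g = 14.9992² × sin(2 × 15°) / 9.81 = 224.976 × 0.5 / 9.81 = 11.47 m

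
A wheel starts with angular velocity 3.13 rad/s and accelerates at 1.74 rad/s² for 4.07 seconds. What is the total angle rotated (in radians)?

θ = ω₀t + ½αt² = 3.13×4.07 + ½×1.74×4.07² = 27.15 rad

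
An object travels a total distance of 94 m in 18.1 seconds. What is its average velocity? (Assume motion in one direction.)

v_avg = Δd / Δt = 94 / 18.1 = 5.19 m/s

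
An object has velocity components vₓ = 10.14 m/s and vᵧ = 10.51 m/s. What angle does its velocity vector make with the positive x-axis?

θ = arctan(vᵧ/vₓ) = arctan(10.51/10.14) = 46.03°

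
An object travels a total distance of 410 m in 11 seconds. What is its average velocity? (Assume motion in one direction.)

v_avg = Δd / Δt = 410 / 11 = 37.27 m/s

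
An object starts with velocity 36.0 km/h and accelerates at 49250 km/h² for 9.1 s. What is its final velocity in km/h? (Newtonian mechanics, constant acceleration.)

v₀ = 36.0 km/h × 0.2777777777777778 = 10.0 m/s
a = 49250 km/h² × 7.716049382716049e-05 = 3.80015 m/s²
v = v₀ + a × t = 10.0 + 3.80015 × 9.1 = 44.5814 m/s
v = 44.5814 m/s / 0.2777777777777778 = 160.5 km/h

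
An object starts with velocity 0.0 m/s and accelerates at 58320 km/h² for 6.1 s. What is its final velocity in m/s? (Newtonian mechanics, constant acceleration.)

a = 58320 km/h² × 7.716049382716049e-05 = 4.5 m/s²
v = v₀ + a × t = 0.0 + 4.5 × 6.1 = 27.45 m/s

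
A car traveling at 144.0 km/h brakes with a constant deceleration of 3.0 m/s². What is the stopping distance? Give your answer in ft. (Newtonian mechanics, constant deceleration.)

v₀ = 144.0 km/h × 0.2777777777777778 = 40.0 m/s
d = v₀² / (2a) = 40.0² / (2 × 3.0) = 1600.0 / 6.0 = 266.667 m
d = 266.667 m / 0.3048 = 874.9 ft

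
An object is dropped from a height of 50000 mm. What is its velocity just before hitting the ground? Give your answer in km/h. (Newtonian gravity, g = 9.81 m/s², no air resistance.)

h = 50000 mm × 0.001 = 50.0 m
v = √(2gh) = √(2 × 9.81 × 50.0) = 31.3209 m/s
v = 31.3209 m/s / 0.2777777777777778 = 112.8 km/h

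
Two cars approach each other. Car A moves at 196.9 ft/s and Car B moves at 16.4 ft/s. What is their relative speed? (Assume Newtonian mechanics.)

v_rel = v_A + v_B = 196.9 + 16.4 = 213.3 ft/s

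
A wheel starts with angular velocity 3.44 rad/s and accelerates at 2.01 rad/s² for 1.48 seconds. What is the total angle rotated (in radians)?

θ = ω₀t + ½αt² = 3.44×1.48 + ½×2.01×1.48² = 7.29 rad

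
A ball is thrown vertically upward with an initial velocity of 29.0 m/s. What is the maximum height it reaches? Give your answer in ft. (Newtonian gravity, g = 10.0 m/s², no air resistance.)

h_max = v₀² / (2g) = 29.0² / (2 × 10.0) = 841.0 / 20.0 = 42.05 m
h_max = 42.05 m / 0.3048 = 138.0 ft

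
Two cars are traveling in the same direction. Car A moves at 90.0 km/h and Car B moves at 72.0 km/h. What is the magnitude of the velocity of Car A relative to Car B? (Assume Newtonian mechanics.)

v_rel = |v_A - v_B| = |90.0 - 72.0| = 18.0 km/h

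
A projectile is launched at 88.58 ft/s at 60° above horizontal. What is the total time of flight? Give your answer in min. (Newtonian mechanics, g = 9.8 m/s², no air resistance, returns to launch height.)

v₀ = 88.58 ft/s × 0.3048 = 26.9992 m/s
T = 2 × v₀ × sin(θ) / g = 2 × 26.9992 × sin(60°) / 9.8 = 2 × 26.9992 × 0.866025 / 9.8 = 4.77183 s
T = 4.77183 s / 60.0 = 0.07953 min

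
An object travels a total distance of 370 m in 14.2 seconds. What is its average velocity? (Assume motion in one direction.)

v_avg = Δd / Δt = 370 / 14.2 = 26.06 m/s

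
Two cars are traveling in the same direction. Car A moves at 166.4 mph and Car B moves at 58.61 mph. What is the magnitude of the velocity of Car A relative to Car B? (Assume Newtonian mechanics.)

v_rel = |v_A - v_B| = |166.4 - 58.61| = 107.79 mph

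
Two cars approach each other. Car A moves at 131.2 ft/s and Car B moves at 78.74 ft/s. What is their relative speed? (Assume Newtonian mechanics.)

v_rel = v_A + v_B = 131.2 + 78.74 = 209.94 ft/s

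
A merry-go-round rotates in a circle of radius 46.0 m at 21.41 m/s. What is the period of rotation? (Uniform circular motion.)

T = 2πr/v = 2π×46.0/21.41 = 13.5 s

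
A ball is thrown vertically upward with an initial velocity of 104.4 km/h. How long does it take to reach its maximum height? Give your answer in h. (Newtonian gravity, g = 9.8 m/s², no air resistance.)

v₀ = 104.4 km/h × 0.2777777777777778 = 29.0 m/s
t_up = v₀ / g = 29.0 / 9.8 = 2.95918 s
t_up = 2.95918 s / 3600.0 = 0.000822 h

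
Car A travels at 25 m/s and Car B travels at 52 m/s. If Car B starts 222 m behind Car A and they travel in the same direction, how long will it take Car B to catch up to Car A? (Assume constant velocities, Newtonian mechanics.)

Relative speed: v_rel = 52 - 25 = 27 m/s
Time to catch: t = d₀/v_rel = 222/27 = 8.22 s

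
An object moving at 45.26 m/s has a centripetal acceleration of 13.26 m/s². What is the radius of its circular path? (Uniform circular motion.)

r = v²/a_c = 45.26²/13.26 = 154.48 m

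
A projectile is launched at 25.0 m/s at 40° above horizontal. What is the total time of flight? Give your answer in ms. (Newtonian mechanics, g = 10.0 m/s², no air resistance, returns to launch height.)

T = 2 × v₀ × sin(θ) / g = 2 × 25.0 × sin(40°) / 10.0 = 2 × 25.0 × 0.642788 / 10.0 = 3.21394 s
T = 3.21394 s / 0.001 = 3214 ms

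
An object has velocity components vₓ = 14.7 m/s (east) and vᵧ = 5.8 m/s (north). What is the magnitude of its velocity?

|v| = √(vₓ² + vᵧ²) = √(14.7² + 5.8²) = √(249.73) = 15.8 m/s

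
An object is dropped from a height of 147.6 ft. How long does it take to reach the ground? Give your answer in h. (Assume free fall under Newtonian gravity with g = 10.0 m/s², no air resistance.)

h = 147.6 ft × 0.3048 = 44.9885 m
t = √(2h/g) = √(2 × 44.9885 / 10.0) = 2.99962 s
t = 2.99962 s / 3600.0 = 0.0008332 h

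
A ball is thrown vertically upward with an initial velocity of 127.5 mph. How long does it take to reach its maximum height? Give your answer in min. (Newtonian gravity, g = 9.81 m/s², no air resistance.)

v₀ = 127.5 mph × 0.44704 = 56.9976 m/s
t_up = v₀ / g = 56.9976 / 9.81 = 5.81015 s
t_up = 5.81015 s / 60.0 = 0.09684 min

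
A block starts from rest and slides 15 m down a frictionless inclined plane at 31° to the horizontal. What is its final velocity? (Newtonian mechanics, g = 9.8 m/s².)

a = g sin(θ) = 9.8 × sin(31°) = 5.0474 m/s²
v = √(2ad) = √(2 × 5.0474 × 15) = 12.31 m/s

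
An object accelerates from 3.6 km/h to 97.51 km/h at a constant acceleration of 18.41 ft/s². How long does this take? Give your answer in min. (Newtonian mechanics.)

v₀ = 3.6 km/h × 0.2777777777777778 = 1.0 m/s
v = 97.51 km/h × 0.2777777777777778 = 27.0861 m/s
a = 18.41 ft/s² × 0.3048 = 5.61137 m/s²
t = (v - v₀) / a = (27.0861 - 1.0) / 5.61137 = 4.64879 s
t = 4.64879 s / 60.0 = 0.07748 min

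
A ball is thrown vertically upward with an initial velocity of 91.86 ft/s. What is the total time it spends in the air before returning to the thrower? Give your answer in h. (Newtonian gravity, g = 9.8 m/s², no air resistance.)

v₀ = 91.86 ft/s × 0.3048 = 27.9989 m/s
t_total = 2 × v₀ / g = 2 × 27.9989 / 9.8 = 5.71406 s
t_total = 5.71406 s / 3600.0 = 0.001587 h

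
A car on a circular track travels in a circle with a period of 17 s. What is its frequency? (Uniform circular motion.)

f = 1/T = 1/17 = 0.0588 Hz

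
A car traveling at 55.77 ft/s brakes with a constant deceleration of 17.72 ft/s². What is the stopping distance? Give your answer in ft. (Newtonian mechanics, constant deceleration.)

v₀ = 55.77 ft/s × 0.3048 = 16.9987 m/s
a = 17.72 ft/s² × 0.3048 = 5.40106 m/s²
d = v₀² / (2a) = 16.9987² / (2 × 5.40106) = 288.956 / 10.8021 = 26.75 m
d = 26.75 m / 0.3048 = 87.76 ft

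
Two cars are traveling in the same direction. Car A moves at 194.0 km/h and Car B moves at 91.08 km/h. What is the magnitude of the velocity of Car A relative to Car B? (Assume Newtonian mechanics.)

v_rel = |v_A - v_B| = |194.0 - 91.08| = 102.92 km/h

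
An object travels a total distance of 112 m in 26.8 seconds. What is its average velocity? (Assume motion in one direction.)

v_avg = Δd / Δt = 112 / 26.8 = 4.18 m/s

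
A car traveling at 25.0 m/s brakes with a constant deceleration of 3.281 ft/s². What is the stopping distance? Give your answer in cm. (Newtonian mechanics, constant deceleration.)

a = 3.281 ft/s² × 0.3048 = 1.00005 m/s²
d = v₀² / (2a) = 25.0² / (2 × 1.00005) = 625.0 / 2.0001 = 312.484 m
d = 312.484 m / 0.01 = 31250 cm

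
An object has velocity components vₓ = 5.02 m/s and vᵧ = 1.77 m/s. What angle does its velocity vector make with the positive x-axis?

θ = arctan(vᵧ/vₓ) = arctan(1.77/5.02) = 19.42°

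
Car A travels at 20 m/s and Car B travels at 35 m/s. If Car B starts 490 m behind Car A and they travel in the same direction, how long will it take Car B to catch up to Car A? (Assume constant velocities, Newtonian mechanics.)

Relative speed: v_rel = 35 - 20 = 15 m/s
Time to catch: t = d₀/v_rel = 490/15 = 32.67 s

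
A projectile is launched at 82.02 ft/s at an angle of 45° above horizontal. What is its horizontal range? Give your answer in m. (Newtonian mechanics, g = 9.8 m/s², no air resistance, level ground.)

v₀ = 82.02 ft/s × 0.3048 = 24.9997 m/s
R = v₀² × sin(2θ) / g = 24.9997² × sin(2 × 45°) / 9.8 = 624.985 × 1.0 / 9.8 = 63.77 m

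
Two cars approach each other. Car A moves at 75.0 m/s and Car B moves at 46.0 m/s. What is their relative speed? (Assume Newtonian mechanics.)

v_rel = v_A + v_B = 75.0 + 46.0 = 121.0 m/s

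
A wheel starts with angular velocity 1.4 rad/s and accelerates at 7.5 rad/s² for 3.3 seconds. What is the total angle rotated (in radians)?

θ = ω₀t + ½αt² = 1.4×3.3 + ½×7.5×3.3² = 45.46 rad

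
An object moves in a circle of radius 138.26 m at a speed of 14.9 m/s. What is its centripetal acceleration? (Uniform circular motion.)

a_c = v²/r = 14.9²/138.26 = 222.01/138.26 = 1.61 m/s²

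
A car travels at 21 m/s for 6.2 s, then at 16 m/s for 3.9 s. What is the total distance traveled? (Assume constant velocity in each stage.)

d₁ = v₁t₁ = 21 × 6.2 = 130.2 m
d₂ = v₂t₂ = 16 × 3.9 = 62.4 m
d_total = 130.2 + 62.4 = 192.6 m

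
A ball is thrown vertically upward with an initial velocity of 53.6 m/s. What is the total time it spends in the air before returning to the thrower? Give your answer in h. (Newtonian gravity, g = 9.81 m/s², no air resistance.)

t_total = 2 × v₀ / g = 2 × 53.6 / 9.81 = 10.9276 s
t_total = 10.9276 s / 3600.0 = 0.003035 h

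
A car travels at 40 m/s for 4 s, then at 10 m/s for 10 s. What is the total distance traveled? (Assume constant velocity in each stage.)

d₁ = v₁t₁ = 40 × 4 = 160 m
d₂ = v₂t₂ = 10 × 10 = 100 m
d_total = 160 + 100 = 260 m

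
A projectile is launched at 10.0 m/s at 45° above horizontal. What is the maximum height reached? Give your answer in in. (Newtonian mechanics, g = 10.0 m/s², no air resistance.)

H = v₀² × sin²(θ) / (2g) = 10.0² × sin(45°)² / (2 × 10.0) = 100.0 × 0.5 / 20.0 = 2.5 m
H = 2.5 m / 0.0254 = 98.43 in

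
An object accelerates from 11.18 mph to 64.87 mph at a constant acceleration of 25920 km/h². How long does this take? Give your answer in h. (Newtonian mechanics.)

v₀ = 11.18 mph × 0.44704 = 4.99791 m/s
v = 64.87 mph × 0.44704 = 28.9995 m/s
a = 25920 km/h² × 7.716049382716049e-05 = 2.0 m/s²
t = (v - v₀) / a = (28.9995 - 4.99791) / 2.0 = 12.0008 s
t = 12.0008 s / 3600.0 = 0.003334 h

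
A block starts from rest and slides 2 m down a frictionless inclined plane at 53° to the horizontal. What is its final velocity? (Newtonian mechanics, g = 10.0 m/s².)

a = g sin(θ) = 10.0 × sin(53°) = 7.9864 m/s²
v = √(2ad) = √(2 × 7.9864 × 2) = 5.65 m/s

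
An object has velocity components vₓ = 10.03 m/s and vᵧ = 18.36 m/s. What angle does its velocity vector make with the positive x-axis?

θ = arctan(vᵧ/vₓ) = arctan(18.36/10.03) = 61.35°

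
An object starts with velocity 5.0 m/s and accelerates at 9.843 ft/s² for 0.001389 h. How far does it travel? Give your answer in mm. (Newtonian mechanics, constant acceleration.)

a = 9.843 ft/s² × 0.3048 = 3.00015 m/s²
t = 0.001389 h × 3600.0 = 5.0004 s
d = v₀ × t + ½ × a × t² = 5.0 × 5.0004 + 0.5 × 3.00015 × 5.0004² = 62.5099 m
d = 62.5099 m / 0.001 = 62510 mm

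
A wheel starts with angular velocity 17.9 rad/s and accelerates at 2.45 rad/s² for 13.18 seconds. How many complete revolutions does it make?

θ = ω₀t + ½αt² = 17.9×13.18 + ½×2.45×13.18² = 448.71969 rad
Total revolutions = θ/(2π) = 448.71969/(2π) = 71.42
Complete revolutions = ⌊71.42⌋ = 71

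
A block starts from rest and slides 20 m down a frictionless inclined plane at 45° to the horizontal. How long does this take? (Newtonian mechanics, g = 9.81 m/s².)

a = g sin(θ) = 9.81 × sin(45°) = 6.9367 m/s²
t = √(2d/a) = √(2 × 20 / 6.9367) = 2.4 s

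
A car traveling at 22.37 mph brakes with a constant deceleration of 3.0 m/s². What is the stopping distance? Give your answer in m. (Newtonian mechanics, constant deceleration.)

v₀ = 22.37 mph × 0.44704 = 10.0003 m/s
d = v₀² / (2a) = 10.0003² / (2 × 3.0) = 100.006 / 6.0 = 16.67 m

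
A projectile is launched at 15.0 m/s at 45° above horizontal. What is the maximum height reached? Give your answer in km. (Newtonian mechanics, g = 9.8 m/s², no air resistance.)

H = v₀² × sin²(θ) / (2g) = 15.0² × sin(45°)² / (2 × 9.8) = 225.0 × 0.5 / 19.6 = 5.7398 m
H = 5.7398 m / 1000.0 = 0.00574 km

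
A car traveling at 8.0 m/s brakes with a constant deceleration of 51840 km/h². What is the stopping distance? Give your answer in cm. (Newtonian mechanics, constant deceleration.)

a = 51840 km/h² × 7.716049382716049e-05 = 4.0 m/s²
d = v₀² / (2a) = 8.0² / (2 × 4.0) = 64.0 / 8.0 = 8.0 m
d = 8.0 m / 0.01 = 800.0 cm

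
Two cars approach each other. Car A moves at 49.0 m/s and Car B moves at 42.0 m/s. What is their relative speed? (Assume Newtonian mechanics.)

v_rel = v_A + v_B = 49.0 + 42.0 = 91.0 m/s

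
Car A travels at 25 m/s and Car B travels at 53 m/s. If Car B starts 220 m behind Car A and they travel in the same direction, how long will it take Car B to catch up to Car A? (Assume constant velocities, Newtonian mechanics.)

Relative speed: v_rel = 53 - 25 = 28 m/s
Time to catch: t = d₀/v_rel = 220/28 = 7.86 s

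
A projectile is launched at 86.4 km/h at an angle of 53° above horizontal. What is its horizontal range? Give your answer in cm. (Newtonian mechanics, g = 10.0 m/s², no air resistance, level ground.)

v₀ = 86.4 km/h × 0.2777777777777778 = 24.0 m/s
R = v₀² × sin(2θ) / g = 24.0² × sin(2 × 53°) / 10.0 = 576.0 × 0.961262 / 10.0 = 55.3687 m
R = 55.3687 m / 0.01 = 5537 cm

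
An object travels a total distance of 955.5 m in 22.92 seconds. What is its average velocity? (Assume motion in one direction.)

v_avg = Δd / Δt = 955.5 / 22.92 = 41.69 m/s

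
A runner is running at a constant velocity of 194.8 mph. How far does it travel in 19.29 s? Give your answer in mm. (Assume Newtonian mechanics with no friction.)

v = 194.8 mph × 0.44704 = 87.0834 m/s
d = v × t = 87.0834 × 19.29 = 1679.84 m
d = 1679.84 m / 0.001 = 1680000 mm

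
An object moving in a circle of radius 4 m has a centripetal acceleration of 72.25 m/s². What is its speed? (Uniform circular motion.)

v = √(a_c × r) = √(72.25 × 4) = 17.0 m/s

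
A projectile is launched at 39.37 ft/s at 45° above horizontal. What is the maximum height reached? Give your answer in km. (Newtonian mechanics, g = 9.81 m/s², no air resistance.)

v₀ = 39.37 ft/s × 0.3048 = 12.0 m/s
H = v₀² × sin²(θ) / (2g) = 12.0² × sin(45°)² / (2 × 9.81) = 144.0 × 0.5 / 19.62 = 3.66972 m
H = 3.66972 m / 1000.0 = 0.00367 km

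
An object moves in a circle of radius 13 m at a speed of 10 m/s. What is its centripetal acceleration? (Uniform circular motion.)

a_c = v²/r = 10²/13 = 100/13 = 7.69 m/s²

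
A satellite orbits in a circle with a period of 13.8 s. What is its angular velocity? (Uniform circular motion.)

ω = 2π/T = 2π/13.8 = 0.4553 rad/s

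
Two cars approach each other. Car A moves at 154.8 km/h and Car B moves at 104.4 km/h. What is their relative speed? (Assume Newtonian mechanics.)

v_rel = v_A + v_B = 154.8 + 104.4 = 259.2 km/h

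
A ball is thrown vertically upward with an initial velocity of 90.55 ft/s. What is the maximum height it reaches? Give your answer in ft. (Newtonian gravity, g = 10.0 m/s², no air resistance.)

v₀ = 90.55 ft/s × 0.3048 = 27.5996 m/s
h_max = v₀² / (2g) = 27.5996² / (2 × 10.0) = 761.738 / 20.0 = 38.0869 m
h_max = 38.0869 m / 0.3048 = 125.0 ft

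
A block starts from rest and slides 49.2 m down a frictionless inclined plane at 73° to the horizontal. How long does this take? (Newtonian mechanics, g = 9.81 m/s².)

a = g sin(θ) = 9.81 × sin(73°) = 9.3813 m/s²
t = √(2d/a) = √(2 × 49.2 / 9.3813) = 3.24 s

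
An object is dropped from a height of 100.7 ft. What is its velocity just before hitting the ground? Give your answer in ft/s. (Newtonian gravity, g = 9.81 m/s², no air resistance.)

h = 100.7 ft × 0.3048 = 30.6934 m
v = √(2gh) = √(2 × 9.81 × 30.6934) = 24.5399 m/s
v = 24.5399 m/s / 0.3048 = 80.51 ft/s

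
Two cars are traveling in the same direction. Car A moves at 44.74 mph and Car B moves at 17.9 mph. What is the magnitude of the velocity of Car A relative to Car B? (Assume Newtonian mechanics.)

v_rel = |v_A - v_B| = |44.74 - 17.9| = 26.84 mph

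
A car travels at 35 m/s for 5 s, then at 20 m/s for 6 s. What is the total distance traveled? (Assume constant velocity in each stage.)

d₁ = v₁t₁ = 35 × 5 = 175 m
d₂ = v₂t₂ = 20 × 6 = 120 m
d_total = 175 + 120 = 295 m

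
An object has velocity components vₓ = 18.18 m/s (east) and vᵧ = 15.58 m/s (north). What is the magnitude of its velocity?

|v| = √(vₓ² + vᵧ²) = √(18.18² + 15.58²) = √(573.2488) = 23.94 m/s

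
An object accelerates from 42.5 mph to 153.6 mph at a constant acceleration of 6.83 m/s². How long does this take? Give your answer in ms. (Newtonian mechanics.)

v₀ = 42.5 mph × 0.44704 = 18.9992 m/s
v = 153.6 mph × 0.44704 = 68.6653 m/s
t = (v - v₀) / a = (68.6653 - 18.9992) / 6.83 = 7.27176 s
t = 7.27176 s / 0.001 = 7272 ms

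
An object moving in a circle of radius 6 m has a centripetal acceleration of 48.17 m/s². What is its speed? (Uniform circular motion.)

v = √(a_c × r) = √(48.17 × 6) = 17.0 m/s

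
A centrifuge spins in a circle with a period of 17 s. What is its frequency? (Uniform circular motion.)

f = 1/T = 1/17 = 0.0588 Hz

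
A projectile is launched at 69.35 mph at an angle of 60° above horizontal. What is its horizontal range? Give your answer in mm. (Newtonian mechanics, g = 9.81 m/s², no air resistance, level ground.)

v₀ = 69.35 mph × 0.44704 = 31.0022 m/s
R = v₀² × sin(2θ) / g = 31.0022² × sin(2 × 60°) / 9.81 = 961.136 × 0.866025 / 9.81 = 84.8489 m
R = 84.8489 m / 0.001 = 84850 mm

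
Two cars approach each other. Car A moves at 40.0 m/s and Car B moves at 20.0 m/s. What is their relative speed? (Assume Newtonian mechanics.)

v_rel = v_A + v_B = 40.0 + 20.0 = 60.0 m/s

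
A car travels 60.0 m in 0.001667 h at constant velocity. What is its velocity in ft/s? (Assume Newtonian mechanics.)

t = 0.001667 h × 3600.0 = 6.0012 s
v = d / t = 60.0 / 6.0012 = 9.998 m/s
v = 9.998 m/s / 0.3048 = 32.8 ft/s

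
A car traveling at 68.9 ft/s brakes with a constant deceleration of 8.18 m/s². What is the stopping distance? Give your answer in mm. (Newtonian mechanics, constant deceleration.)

v₀ = 68.9 ft/s × 0.3048 = 21.0007 m/s
d = v₀² / (2a) = 21.0007² / (2 × 8.18) = 441.029 / 16.36 = 26.9578 m
d = 26.9578 m / 0.001 = 26960 mm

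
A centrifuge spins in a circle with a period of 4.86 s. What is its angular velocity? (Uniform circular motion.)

ω = 2π/T = 2π/4.86 = 1.2928 rad/s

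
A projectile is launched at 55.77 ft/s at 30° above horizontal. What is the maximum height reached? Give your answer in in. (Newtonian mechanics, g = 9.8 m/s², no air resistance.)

v₀ = 55.77 ft/s × 0.3048 = 16.9987 m/s
H = v₀² × sin²(θ) / (2g) = 16.9987² × sin(30°)² / (2 × 9.8) = 288.956 × 0.25 / 19.6 = 3.68566 m
H = 3.68566 m / 0.0254 = 145.1 in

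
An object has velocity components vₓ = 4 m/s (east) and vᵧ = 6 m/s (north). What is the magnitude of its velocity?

|v| = √(vₓ² + vᵧ²) = √(4² + 6²) = √(52) = 7.21 m/s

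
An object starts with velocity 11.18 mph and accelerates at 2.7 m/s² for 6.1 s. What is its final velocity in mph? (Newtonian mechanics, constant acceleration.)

v₀ = 11.18 mph × 0.44704 = 4.99791 m/s
v = v₀ + a × t = 4.99791 + 2.7 × 6.1 = 21.4679 m/s
v = 21.4679 m/s / 0.44704 = 48.02 mph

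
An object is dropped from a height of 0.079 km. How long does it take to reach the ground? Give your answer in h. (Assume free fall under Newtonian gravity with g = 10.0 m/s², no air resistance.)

h = 0.079 km × 1000.0 = 79.0 m
t = √(2h/g) = √(2 × 79.0 / 10.0) = 3.97492 s
t = 3.97492 s / 3600.0 = 0.001104 h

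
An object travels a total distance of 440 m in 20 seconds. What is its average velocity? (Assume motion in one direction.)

v_avg = Δd / Δt = 440 / 20 = 22.0 m/s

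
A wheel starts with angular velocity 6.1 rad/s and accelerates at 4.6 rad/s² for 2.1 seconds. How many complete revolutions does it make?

θ = ω₀t + ½αt² = 6.1×2.1 + ½×4.6×2.1² = 22.953 rad
Total revolutions = θ/(2π) = 22.953/(2π) = 3.65
Complete revolutions = ⌊3.65⌋ = 3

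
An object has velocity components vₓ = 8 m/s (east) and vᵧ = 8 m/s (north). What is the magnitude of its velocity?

|v| = √(vₓ² + vᵧ²) = √(8² + 8²) = √(128) = 11.31 m/s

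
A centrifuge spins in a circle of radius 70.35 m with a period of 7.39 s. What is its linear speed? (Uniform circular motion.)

v = 2πr/T = 2π×70.35/7.39 = 59.81 m/s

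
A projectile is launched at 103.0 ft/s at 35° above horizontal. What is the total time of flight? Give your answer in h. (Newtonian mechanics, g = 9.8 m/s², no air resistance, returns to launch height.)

v₀ = 103.0 ft/s × 0.3048 = 31.3944 m/s
T = 2 × v₀ × sin(θ) / g = 2 × 31.3944 × sin(35°) / 9.8 = 2 × 31.3944 × 0.573576 / 9.8 = 3.67491 s
T = 3.67491 s / 3600.0 = 0.001021 h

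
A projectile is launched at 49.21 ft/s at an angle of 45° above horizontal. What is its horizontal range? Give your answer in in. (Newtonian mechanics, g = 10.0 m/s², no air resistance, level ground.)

v₀ = 49.21 ft/s × 0.3048 = 14.9992 m/s
R = v₀² × sin(2θ) / g = 14.9992² × sin(2 × 45°) / 10.0 = 224.976 × 1.0 / 10.0 = 22.4976 m
R = 22.4976 m / 0.0254 = 885.7 in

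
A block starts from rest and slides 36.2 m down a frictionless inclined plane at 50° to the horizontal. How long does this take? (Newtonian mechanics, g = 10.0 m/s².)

a = g sin(θ) = 10.0 × sin(50°) = 7.6604 m/s²
t = √(2d/a) = √(2 × 36.2 / 7.6604) = 3.07 s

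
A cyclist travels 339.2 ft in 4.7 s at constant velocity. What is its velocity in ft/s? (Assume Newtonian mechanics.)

d = 339.2 ft × 0.3048 = 103.388 m
v = d / t = 103.388 / 4.7 = 21.9974 m/s
v = 21.9974 m/s / 0.3048 = 72.17 ft/s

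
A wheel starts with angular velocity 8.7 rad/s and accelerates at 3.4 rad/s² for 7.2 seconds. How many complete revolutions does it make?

θ = ω₀t + ½αt² = 8.7×7.2 + ½×3.4×7.2² = 150.768 rad
Total revolutions = θ/(2π) = 150.768/(2π) = 23.995
Complete revolutions = ⌊23.995⌋ = 23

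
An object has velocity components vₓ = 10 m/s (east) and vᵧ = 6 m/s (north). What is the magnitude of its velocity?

|v| = √(vₓ² + vᵧ²) = √(10² + 6²) = √(136) = 11.66 m/s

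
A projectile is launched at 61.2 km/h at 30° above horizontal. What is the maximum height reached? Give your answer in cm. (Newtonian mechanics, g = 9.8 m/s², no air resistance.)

v₀ = 61.2 km/h × 0.2777777777777778 = 17.0 m/s
H = v₀² × sin²(θ) / (2g) = 17.0² × sin(30°)² / (2 × 9.8) = 289.0 × 0.25 / 19.6 = 3.68622 m
H = 3.68622 m / 0.01 = 368.6 cm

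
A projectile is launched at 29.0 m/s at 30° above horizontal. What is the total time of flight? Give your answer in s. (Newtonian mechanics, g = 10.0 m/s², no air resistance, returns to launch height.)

T = 2 × v₀ × sin(θ) / g = 2 × 29.0 × sin(30°) / 10.0 = 2 × 29.0 × 0.5 / 10.0 = 2.9 s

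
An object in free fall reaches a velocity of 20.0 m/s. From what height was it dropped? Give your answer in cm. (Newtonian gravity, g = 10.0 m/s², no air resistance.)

h = v² / (2g) = 20.0² / (2 × 10.0) = 20.0 m
h = 20.0 m / 0.01 = 2000 cm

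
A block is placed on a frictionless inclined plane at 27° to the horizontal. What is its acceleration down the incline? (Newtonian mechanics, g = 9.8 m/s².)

a = g sin(θ) = 9.8 × sin(27°) = 9.8 × 0.454 = 4.45 m/s²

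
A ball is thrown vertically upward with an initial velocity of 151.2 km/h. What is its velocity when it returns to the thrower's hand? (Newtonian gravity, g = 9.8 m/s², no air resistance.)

By conservation of energy (no air resistance), the ball returns to the throw height with the same speed as launch, but directed downward.
|v_ground| = v₀ = 151.2 km/h
v_ground = 151.2 km/h (downward)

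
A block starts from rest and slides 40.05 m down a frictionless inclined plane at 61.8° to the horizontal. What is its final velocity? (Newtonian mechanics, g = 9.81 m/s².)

a = g sin(θ) = 9.81 × sin(61.8°) = 8.6456 m/s²
v = √(2ad) = √(2 × 8.6456 × 40.05) = 26.32 m/s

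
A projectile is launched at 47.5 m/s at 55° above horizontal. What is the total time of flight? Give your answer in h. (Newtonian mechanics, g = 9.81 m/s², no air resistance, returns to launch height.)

T = 2 × v₀ × sin(θ) / g = 2 × 47.5 × sin(55°) / 9.81 = 2 × 47.5 × 0.819152 / 9.81 = 7.93266 s
T = 7.93266 s / 3600.0 = 0.002204 h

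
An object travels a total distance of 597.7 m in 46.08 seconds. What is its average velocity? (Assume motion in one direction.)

v_avg = Δd / Δt = 597.7 / 46.08 = 12.97 m/s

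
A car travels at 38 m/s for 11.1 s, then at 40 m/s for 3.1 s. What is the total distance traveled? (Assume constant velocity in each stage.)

d₁ = v₁t₁ = 38 × 11.1 = 421.8 m
d₂ = v₂t₂ = 40 × 3.1 = 124.0 m
d_total = 421.8 + 124.0 = 545.8 m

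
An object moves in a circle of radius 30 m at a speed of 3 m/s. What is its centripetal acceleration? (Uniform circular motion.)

a_c = v²/r = 3²/30 = 9/30 = 0.3 m/s²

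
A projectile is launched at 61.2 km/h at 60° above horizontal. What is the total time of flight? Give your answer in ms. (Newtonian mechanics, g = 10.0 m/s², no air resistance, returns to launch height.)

v₀ = 61.2 km/h × 0.2777777777777778 = 17.0 m/s
T = 2 × v₀ × sin(θ) / g = 2 × 17.0 × sin(60°) / 10.0 = 2 × 17.0 × 0.866025 / 10.0 = 2.94449 s
T = 2.94449 s / 0.001 = 2944 ms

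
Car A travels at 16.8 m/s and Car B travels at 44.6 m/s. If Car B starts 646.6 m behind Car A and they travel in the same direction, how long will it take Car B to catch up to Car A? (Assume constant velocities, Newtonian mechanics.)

Relative speed: v_rel = 44.6 - 16.8 = 27.8 m/s
Time to catch: t = d₀/v_rel = 646.6/27.8 = 23.26 s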